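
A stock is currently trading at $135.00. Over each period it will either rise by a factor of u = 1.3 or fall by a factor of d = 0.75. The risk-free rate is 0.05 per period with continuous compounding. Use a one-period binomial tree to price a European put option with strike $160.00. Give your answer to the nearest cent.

Risk-neutral probability p = (e^0.05 − 0.75)/(1.3 − 0.75) = 0.3013/0.5500 = 0.5478
Terminal stock prices: S_u = 175.5, S_d = 101.2
Terminal payoffs (K − S): max(-15.5, 0) = 0, max(58.75, 0) = 58.75
Node 0 (S = 135): V_0 = e^(−0.05)·[0.5478·0.0000 + 0.4522·58.7500] = 25.2730

$25.27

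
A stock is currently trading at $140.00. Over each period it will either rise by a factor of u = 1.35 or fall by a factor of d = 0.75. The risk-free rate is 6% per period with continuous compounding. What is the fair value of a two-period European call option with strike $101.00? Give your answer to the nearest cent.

$54.97

Risk-neutral probability p = (e^0.06 − 0.75)/(1.35 − 0.75) = 0.3118/0.6000 = 0.5197
Terminal stock prices: S_uu = 255.2, S_ud = 141.8, S_dd = 78.75
Terminal payoffs (S − K): max(154.2, 0) = 154.2, max(40.75, 0) = 40.75, max(-22.25, 0) = 0
Node u (S = 189): V_u = e^(−0.06)·[0.5197·154.1500 + 0.4803·40.7500] = 93.8818
Node d (S = 105): V_d = e^(−0.06)·[0.5197·40.7500 + 0.4803·0.0000] = 19.9455
Node 0 (S = 140): V_0 = e^(−0.06)·[0.5197·93.8818 + 0.4803·19.9455] = 54.9729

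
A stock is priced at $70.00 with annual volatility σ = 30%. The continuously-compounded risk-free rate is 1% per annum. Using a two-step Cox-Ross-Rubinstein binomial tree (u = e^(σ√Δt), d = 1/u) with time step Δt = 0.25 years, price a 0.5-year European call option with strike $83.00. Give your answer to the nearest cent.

CRR parameters: u = e^(σ√Δt) = e^(0.3·√0.25) = 1.1618, d = 1/u = 0.8607
Per-period rate: rΔt = 0.01·0.25 = 0.0025, so R = e^0.0025 = 1.0025
Risk-neutral probability p = (e^0.0025 − 0.8607)/(1.1618 − 0.8607) = 0.1418/0.3011 = 0.4709
Terminal stock prices: S_uu = 94.49, S_ud = 70, S_dd = 51.86
Terminal payoffs (S − K): max(11.49, 0) = 11.49, max(-13, 0) = 0, max(-31.14, 0) = 0
Node u (S = 81.33): V_u = e^(−0.0025)·[0.4709·11.4901 + 0.5291·0.0000] = 5.3970
Node d (S = 60.25): V_d = e^(−0.0025)·[0.4709·0.0000 + 0.5291·0.0000] = 0.0000
Node 0 (S = 70): V_0 = e^(−0.0025)·[0.4709·5.3970 + 0.5291·0.0000] = 2.5350

$2.54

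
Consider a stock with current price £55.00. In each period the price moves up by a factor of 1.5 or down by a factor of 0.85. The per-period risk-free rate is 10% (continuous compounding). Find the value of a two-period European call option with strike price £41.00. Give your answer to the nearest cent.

£21.81

Risk-neutral probability p = (e^0.1 − 0.85)/(1.5 − 0.85) = 0.2552/0.6500 = 0.3926
Terminal stock prices: S_uu = 123.8, S_ud = 70.12, S_dd = 39.74
Terminal payoffs (S − K): max(82.75, 0) = 82.75, max(29.12, 0) = 29.12, max(-1.263, 0) = 0
Node u (S = 82.5): V_u = e^(−0.1)·[0.3926·82.7500 + 0.6074·29.1250] = 45.4017
Node d (S = 46.75): V_d = e^(−0.1)·[0.3926·29.1250 + 0.6074·0.0000] = 10.3456
Node 0 (S = 55): V_0 = e^(−0.1)·[0.3926·45.4017 + 0.6074·10.3456] = 21.8134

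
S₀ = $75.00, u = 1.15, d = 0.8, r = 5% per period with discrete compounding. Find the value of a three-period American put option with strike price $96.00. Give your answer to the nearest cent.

$21.00

Risk-neutral probability p = (1 + 0.05 − 0.8)/(1.15 − 0.8) = 0.2500/0.3500 = 0.7143
Terminal stock prices: S_uuu = 114.1, S_uud = 79.35, S_udd = 55.2, S_ddd = 38.4
Terminal payoffs (K − S): max(-18.07, 0) = 0, max(16.65, 0) = 16.65, max(40.8, 0) = 40.8, max(57.6, 0) = 57.6
Node uu (S = 99.19): continuation = 1/1.05·[0.7143·0.0000 + 0.2857·16.6500] = 4.5306; exercise value = 0.0000 ≤ continuation, so V_uu = 4.5306
Node ud (S = 69): continuation = 1/1.05·[0.7143·16.6500 + 0.2857·40.8000] = 22.4286; exercise value = 27.0000 > continuation, so V_ud = 27.0000 (exercise)
Node dd (S = 48): continuation = 1/1.05·[0.7143·40.8000 + 0.2857·57.6000] = 43.4286; exercise value = 48.0000 > continuation, so V_dd = 48.0000 (exercise)
Node u (S = 86.25): continuation = 1/1.05·[0.7143·4.5306 + 0.2857·27.0000] = 10.4290; exercise value = 9.7500 ≤ continuation, so V_u = 10.4290
Node d (S = 60): continuation = 1/1.05·[0.7143·27.0000 + 0.2857·48.0000] = 31.4286; exercise value = 36.0000 > continuation, so V_d = 36.0000 (exercise)
Node 0 (S = 75): continuation = 1/1.05·[0.7143·10.4290 + 0.2857·36.0000] = 16.8905; exercise value = 21.0000 > continuation, so V_0 = 21.0000 (exercise)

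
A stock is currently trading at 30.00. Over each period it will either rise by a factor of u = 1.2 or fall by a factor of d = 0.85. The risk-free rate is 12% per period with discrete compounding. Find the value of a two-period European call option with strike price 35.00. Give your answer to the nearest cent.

Risk-neutral probability p = (1 + 0.12 − 0.85)/(1.2 − 0.85) = 0.2700/0.3500 = 0.7714
Terminal stock prices: S_uu = 43.2, S_ud = 30.6, S_dd = 21.67
Terminal payoffs (S − K): max(8.2, 0) = 8.2, max(-4.4, 0) = 0, max(-13.33, 0) = 0
Node u (S = 36): V_u = 1/1.12·[0.7714·8.2000 + 0.2286·0.0000] = 5.6480
Node d (S = 25.5): V_d = 1/1.12·[0.7714·0.0000 + 0.2286·0.0000] = 0.0000
Node 0 (S = 30): V_0 = 1/1.12·[0.7714·5.6480 + 0.2286·0.0000] = 3.8902

3.89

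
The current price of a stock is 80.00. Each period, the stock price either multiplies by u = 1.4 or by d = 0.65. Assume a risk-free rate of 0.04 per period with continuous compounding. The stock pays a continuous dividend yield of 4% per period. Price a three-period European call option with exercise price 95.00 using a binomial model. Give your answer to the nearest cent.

Per-period risk-free factor R = e^0.04 = 1.0408; dividend-adjusted growth = e^(0.04−0.04) = 1.0000.
Risk-neutral probability p = (1.0000 − 0.65)/(1.4 − 0.65) = 0.3500/0.7500 = 0.4667
Terminal stock prices: S_uuu = 219.5, S_uud = 101.9, S_udd = 47.32, S_ddd = 21.97
Terminal payoffs (S − K): max(124.5, 0) = 124.5, max(6.92, 0) = 6.92, max(-47.68, 0) = 0, max(-73.03, 0) = 0
Node uu (S = 156.8): V_uu = e^(−0.04)·[0.4667·124.5200 + 0.5333·6.9200] = 59.3768
Node ud (S = 72.8): V_ud = e^(−0.04)·[0.4667·6.9200 + 0.5333·0.0000] = 3.1027
Node dd (S = 33.8): V_dd = e^(−0.04)·[0.4667·0.0000 + 0.5333·0.0000] = 0.0000
Node u (S = 112): V_u = e^(−0.04)·[0.4667·59.3768 + 0.5333·3.1027] = 28.2126
Node d (S = 52): V_d = e^(−0.04)·[0.4667·3.1027 + 0.5333·0.0000] = 1.3912
Node 0 (S = 80): V_0 = e^(−0.04)·[0.4667·28.2126 + 0.5333·1.3912] = 13.3625

13.36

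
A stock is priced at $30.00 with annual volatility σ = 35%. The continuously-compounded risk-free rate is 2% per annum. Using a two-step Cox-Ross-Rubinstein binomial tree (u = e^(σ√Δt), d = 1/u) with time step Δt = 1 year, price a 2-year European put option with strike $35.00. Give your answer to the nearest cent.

$8.39

CRR parameters: u = e^(σ√Δt) = e^(0.35·√1) = 1.4191, d = 1/u = 0.7047
Per-period rate: rΔt = 0.02·1 = 0.02, so R = e^0.02 = 1.0202
Risk-neutral probability p = (e^0.02 − 0.7047)/(1.4191 − 0.7047) = 0.3155/0.7144 = 0.4417
Terminal stock prices: S_uu = 60.41, S_ud = 30, S_dd = 14.9
Terminal payoffs (K − S): max(-25.41, 0) = 0, max(5, 0) = 5, max(20.1, 0) = 20.1
Node u (S = 42.57): V_u = e^(−0.02)·[0.4417·0.0000 + 0.5583·5.0000] = 2.7364
Node d (S = 21.14): V_d = e^(−0.02)·[0.4417·5.0000 + 0.5583·20.1024] = 13.1663
Node 0 (S = 30): V_0 = e^(−0.02)·[0.4417·2.7364 + 0.5583·13.1663] = 8.3903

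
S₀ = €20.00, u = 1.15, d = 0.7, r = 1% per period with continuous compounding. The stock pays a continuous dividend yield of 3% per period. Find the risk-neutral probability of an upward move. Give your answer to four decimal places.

p = 0.6227

Per-period risk-free factor R = e^0.01 = 1.0101; dividend-adjusted growth = e^(0.01−0.03) = 0.9802.
Risk-neutral probability p = (0.9802 − 0.7)/(1.15 − 0.7) = 0.2802/0.4500 = 0.6227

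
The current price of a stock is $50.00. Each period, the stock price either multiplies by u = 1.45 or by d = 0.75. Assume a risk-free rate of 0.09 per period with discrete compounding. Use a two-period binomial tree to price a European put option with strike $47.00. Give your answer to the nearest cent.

Risk-neutral probability p = (1 + 0.09 − 0.75)/(1.45 − 0.75) = 0.3400/0.7000 = 0.4857
Terminal stock prices: S_uu = 105.1, S_ud = 54.38, S_dd = 28.12
Terminal payoffs (K − S): max(-58.12, 0) = 0, max(-7.375, 0) = 0, max(18.88, 0) = 18.88
Node u (S = 72.5): V_u = 1/1.09·[0.4857·0.0000 + 0.5143·0.0000] = 0.0000
Node d (S = 37.5): V_d = 1/1.09·[0.4857·0.0000 + 0.5143·18.8750] = 8.9056
Node 0 (S = 50): V_0 = 1/1.09·[0.4857·0.0000 + 0.5143·8.9056] = 4.2019

$4.20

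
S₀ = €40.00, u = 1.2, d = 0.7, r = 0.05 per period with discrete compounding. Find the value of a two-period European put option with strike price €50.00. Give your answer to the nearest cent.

Risk-neutral probability p = (1 + 0.05 − 0.7)/(1.2 − 0.7) = 0.3500/0.5000 = 0.7000
Terminal stock prices: S_uu = 57.6, S_ud = 33.6, S_dd = 19.6
Terminal payoffs (K − S): max(-7.6, 0) = 0, max(16.4, 0) = 16.4, max(30.4, 0) = 30.4
Node u (S = 48): V_u = 1/1.05·[0.7000·0.0000 + 0.3000·16.4000] = 4.6857
Node d (S = 28): V_d = 1/1.05·[0.7000·16.4000 + 0.3000·30.4000] = 19.6190
Node 0 (S = 40): V_0 = 1/1.05·[0.7000·4.6857 + 0.3000·19.6190] = 8.7293

€8.73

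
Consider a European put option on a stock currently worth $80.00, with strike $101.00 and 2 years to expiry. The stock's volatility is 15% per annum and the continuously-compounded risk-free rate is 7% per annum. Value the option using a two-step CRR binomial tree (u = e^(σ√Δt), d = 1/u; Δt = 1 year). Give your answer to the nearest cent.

CRR parameters: u = e^(σ√Δt) = e^(0.15·√1) = 1.1618, d = 1/u = 0.8607
Per-period rate: rΔt = 0.07·1 = 0.07, so R = e^0.07 = 1.0725
Risk-neutral probability p = (e^0.07 − 0.8607)/(1.1618 − 0.8607) = 0.2118/0.3011 = 0.7034
Terminal stock prices: S_uu = 108, S_ud = 80, S_dd = 59.27
Terminal payoffs (K − S): max(-6.989, 0) = 0, max(21, 0) = 21, max(41.73, 0) = 41.73
Node u (S = 92.95): V_u = e^(−0.07)·[0.7034·0.0000 + 0.2966·21.0000] = 5.8083
Node d (S = 68.86): V_d = e^(−0.07)·[0.7034·21.0000 + 0.2966·41.7345] = 25.3151
Node 0 (S = 80): V_0 = e^(−0.07)·[0.7034·5.8083 + 0.2966·25.3151] = 10.8109

$10.81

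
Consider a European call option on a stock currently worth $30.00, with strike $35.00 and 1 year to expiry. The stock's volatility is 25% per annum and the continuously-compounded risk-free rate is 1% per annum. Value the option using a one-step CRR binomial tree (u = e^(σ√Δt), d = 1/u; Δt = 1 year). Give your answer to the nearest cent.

$1.60

CRR parameters: u = e^(σ√Δt) = e^(0.25·√1) = 1.2840, d = 1/u = 0.7788
Per-period rate: rΔt = 0.01·1 = 0.01, so R = e^0.01 = 1.0101
Risk-neutral probability p = (e^0.01 − 0.7788)/(1.2840 − 0.7788) = 0.2312/0.5052 = 0.4577
Terminal stock prices: S_u = 38.52, S_d = 23.36
Terminal payoffs (S − K): max(3.521, 0) = 3.521, max(-11.64, 0) = 0
Node 0 (S = 30): V_0 = e^(−0.01)·[0.4577·3.5208 + 0.5423·0.0000] = 1.5955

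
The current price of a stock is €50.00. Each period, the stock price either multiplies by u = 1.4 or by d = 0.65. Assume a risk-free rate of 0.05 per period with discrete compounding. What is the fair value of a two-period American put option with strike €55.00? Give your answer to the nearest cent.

Risk-neutral probability p = (1 + 0.05 − 0.65)/(1.4 − 0.65) = 0.4000/0.7500 = 0.5333
Terminal stock prices: S_uu = 98, S_ud = 45.5, S_dd = 21.13
Terminal payoffs (K − S): max(-43, 0) = 0, max(9.5, 0) = 9.5, max(33.88, 0) = 33.88
Node u (S = 70): continuation = 1/1.05·[0.5333·0.0000 + 0.4667·9.5000] = 4.2222; exercise value = 0.0000 ≤ continuation, so V_u = 4.2222
Node d (S = 32.5): continuation = 1/1.05·[0.5333·9.5000 + 0.4667·33.8750] = 19.8810; exercise value = 22.5000 > continuation, so V_d = 22.5000 (exercise)
Node 0 (S = 50): continuation = 1/1.05·[0.5333·4.2222 + 0.4667·22.5000] = 12.1446; exercise value = 5.0000 ≤ continuation, so V_0 = 12.1446

€12.14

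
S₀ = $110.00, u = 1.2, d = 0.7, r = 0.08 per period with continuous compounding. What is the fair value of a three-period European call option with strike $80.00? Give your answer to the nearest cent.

Risk-neutral probability p = (e^0.08 − 0.7)/(1.2 − 0.7) = 0.3833/0.5000 = 0.7666
Terminal stock prices: S_uuu = 190.1, S_uud = 110.9, S_udd = 64.68, S_ddd = 37.73
Terminal payoffs (S − K): max(110.1, 0) = 110.1, max(30.88, 0) = 30.88, max(-15.32, 0) = 0, max(-42.27, 0) = 0
Node uu (S = 158.4): V_uu = e^(−0.08)·[0.7666·110.0800 + 0.2334·30.8800] = 84.5507
Node ud (S = 92.4): V_ud = e^(−0.08)·[0.7666·30.8800 + 0.2334·0.0000] = 21.8518
Node dd (S = 53.9): V_dd = e^(−0.08)·[0.7666·0.0000 + 0.2334·0.0000] = 0.0000
Node u (S = 132): V_u = e^(−0.08)·[0.7666·84.5507 + 0.2334·21.8518] = 64.5398
Node d (S = 77): V_d = e^(−0.08)·[0.7666·21.8518 + 0.2334·0.0000] = 15.4632
Node 0 (S = 110): V_0 = e^(−0.08)·[0.7666·64.5398 + 0.2334·15.4632] = 49.0028

$49.00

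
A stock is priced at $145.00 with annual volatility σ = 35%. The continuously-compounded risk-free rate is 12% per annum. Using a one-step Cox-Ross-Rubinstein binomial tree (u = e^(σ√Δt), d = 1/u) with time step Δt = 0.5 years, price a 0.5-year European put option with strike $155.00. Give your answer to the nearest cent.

$17.23

CRR parameters: u = e^(σ√Δt) = e^(0.35·√0.5) = 1.2808, d = 1/u = 0.7808
Per-period rate: rΔt = 0.12·0.5 = 0.06, so R = e^0.06 = 1.0618
Risk-neutral probability p = (e^0.06 − 0.7808)/(1.2808 − 0.7808) = 0.2811/0.5000 = 0.5621
Terminal stock prices: S_u = 185.7, S_d = 113.2
Terminal payoffs (K − S): max(-30.72, 0) = 0, max(41.79, 0) = 41.79
Node 0 (S = 145): V_0 = e^(−0.06)·[0.5621·0.0000 + 0.4379·41.7898] = 17.2339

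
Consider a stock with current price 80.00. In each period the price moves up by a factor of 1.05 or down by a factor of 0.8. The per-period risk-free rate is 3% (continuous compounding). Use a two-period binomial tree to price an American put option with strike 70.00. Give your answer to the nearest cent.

Risk-neutral probability p = (e^0.03 − 0.8)/(1.05 − 0.8) = 0.2305/0.2500 = 0.9218
Terminal stock prices: S_uu = 88.2, S_ud = 67.2, S_dd = 51.2
Terminal payoffs (K − S): max(-18.2, 0) = 0, max(2.8, 0) = 2.8, max(18.8, 0) = 18.8
Node u (S = 84): continuation = e^(−0.03)·[0.9218·0.0000 + 0.0782·2.8000] = 0.2124; exercise value = 0.0000 ≤ continuation, so V_u = 0.2124
Node d (S = 64): continuation = e^(−0.03)·[0.9218·2.8000 + 0.0782·18.8000] = 3.9312; exercise value = 6.0000 > continuation, so V_d = 6.0000 (exercise)
Node 0 (S = 80): continuation = e^(−0.03)·[0.9218·0.2124 + 0.0782·6.0000] = 0.6453; exercise value = 0.0000 ≤ continuation, so V_0 = 0.6453

0.65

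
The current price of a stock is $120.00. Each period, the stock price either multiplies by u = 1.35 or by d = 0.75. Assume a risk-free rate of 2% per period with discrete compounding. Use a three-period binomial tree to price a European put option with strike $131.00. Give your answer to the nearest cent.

Risk-neutral probability p = (1 + 0.02 − 0.75)/(1.35 − 0.75) = 0.2700/0.6000 = 0.4500
Terminal stock prices: S_uuu = 295.2, S_uud = 164, S_udd = 91.12, S_ddd = 50.62
Terminal payoffs (K − S): max(-164.2, 0) = 0, max(-33.03, 0) = 0, max(39.88, 0) = 39.88, max(80.38, 0) = 80.38
Node uu (S = 218.7): V_uu = 1/1.02·[0.4500·0.0000 + 0.5500·0.0000] = 0.0000
Node ud (S = 121.5): V_ud = 1/1.02·[0.4500·0.0000 + 0.5500·39.8750] = 21.5012
Node dd (S = 67.5): V_dd = 1/1.02·[0.4500·39.8750 + 0.5500·80.3750] = 60.9314
Node u (S = 162): V_u = 1/1.02·[0.4500·0.0000 + 0.5500·21.5012] = 11.5938
Node d (S = 90): V_d = 1/1.02·[0.4500·21.5012 + 0.5500·60.9314] = 42.3410
Node 0 (S = 120): V_0 = 1/1.02·[0.4500·11.5938 + 0.5500·42.3410] = 27.9458

$27.95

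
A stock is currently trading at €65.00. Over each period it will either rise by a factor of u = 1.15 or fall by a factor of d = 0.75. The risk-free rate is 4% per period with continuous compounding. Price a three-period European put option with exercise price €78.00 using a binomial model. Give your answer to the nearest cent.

Risk-neutral probability p = (e^0.04 − 0.75)/(1.15 − 0.75) = 0.2908/0.4000 = 0.7270
Terminal stock prices: S_uuu = 98.86, S_uud = 64.47, S_udd = 42.05, S_ddd = 27.42
Terminal payoffs (K − S): max(-20.86, 0) = 0, max(13.53, 0) = 13.53, max(35.95, 0) = 35.95, max(50.58, 0) = 50.58
Node uu (S = 85.96): V_uu = e^(−0.04)·[0.7270·0.0000 + 0.2730·13.5281] = 3.5480
Node ud (S = 56.06): V_ud = e^(−0.04)·[0.7270·13.5281 + 0.2730·35.9531] = 18.8791
Node dd (S = 36.56): V_dd = e^(−0.04)·[0.7270·35.9531 + 0.2730·50.5781] = 38.3791
Node u (S = 74.75): V_u = e^(−0.04)·[0.7270·3.5480 + 0.2730·18.8791] = 7.4298
Node d (S = 48.75): V_d = e^(−0.04)·[0.7270·18.8791 + 0.2730·38.3791] = 23.2531
Node 0 (S = 65): V_0 = e^(−0.04)·[0.7270·7.4298 + 0.2730·23.2531] = 11.2884

€11.29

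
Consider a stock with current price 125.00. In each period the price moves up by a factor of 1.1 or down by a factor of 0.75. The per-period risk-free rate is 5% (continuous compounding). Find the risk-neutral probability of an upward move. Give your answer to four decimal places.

p = 0.8608

Risk-neutral probability p = (e^0.05 − 0.75)/(1.1 − 0.75) = 0.3013/0.3500 = 0.8608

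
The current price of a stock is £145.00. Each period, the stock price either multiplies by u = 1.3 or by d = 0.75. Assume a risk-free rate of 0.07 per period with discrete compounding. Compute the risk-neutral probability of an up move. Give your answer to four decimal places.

p = 0.5818

Risk-neutral probability p = (1 + 0.07 − 0.75)/(1.3 − 0.75) = 0.3200/0.5500 = 0.5818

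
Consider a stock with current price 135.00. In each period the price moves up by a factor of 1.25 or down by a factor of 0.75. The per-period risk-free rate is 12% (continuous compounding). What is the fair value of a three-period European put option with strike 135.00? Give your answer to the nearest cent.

Risk-neutral probability p = (e^0.12 − 0.75)/(1.25 − 0.75) = 0.3775/0.5000 = 0.7550
Terminal stock prices: S_uuu = 263.7, S_uud = 158.2, S_udd = 94.92, S_ddd = 56.95
Terminal payoffs (K − S): max(-128.7, 0) = 0, max(-23.2, 0) = 0, max(40.08, 0) = 40.08, max(78.05, 0) = 78.05
Node uu (S = 210.9): V_uu = e^(−0.12)·[0.7550·0.0000 + 0.2450·0.0000] = 0.0000
Node ud (S = 126.6): V_ud = e^(−0.12)·[0.7550·0.0000 + 0.2450·40.0781] = 8.7090
Node dd (S = 75.94): V_dd = e^(−0.12)·[0.7550·40.0781 + 0.2450·78.0469] = 43.7968
Node u (S = 168.8): V_u = e^(−0.12)·[0.7550·0.0000 + 0.2450·8.7090] = 1.8925
Node d (S = 101.2): V_d = e^(−0.12)·[0.7550·8.7090 + 0.2450·43.7968] = 15.3488
Node 0 (S = 135): V_0 = e^(−0.12)·[0.7550·1.8925 + 0.2450·15.3488] = 4.6026

4.60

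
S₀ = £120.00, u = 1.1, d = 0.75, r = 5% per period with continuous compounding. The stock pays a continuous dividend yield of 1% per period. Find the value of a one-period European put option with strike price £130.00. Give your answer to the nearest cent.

£6.43

Per-period risk-free factor R = e^0.05 = 1.0513; dividend-adjusted growth = e^(0.05−0.01) = 1.0408.
Risk-neutral probability p = (1.0408 − 0.75)/(1.1 − 0.75) = 0.2908/0.3500 = 0.8309
Terminal stock prices: S_u = 132, S_d = 90
Terminal payoffs (K − S): max(-2, 0) = 0, max(40, 0) = 40
Node 0 (S = 120): V_0 = e^(−0.05)·[0.8309·0.0000 + 0.1691·40.0000] = 6.4346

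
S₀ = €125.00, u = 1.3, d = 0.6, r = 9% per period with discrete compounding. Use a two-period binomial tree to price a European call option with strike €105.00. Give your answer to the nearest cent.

€43.82

Risk-neutral probability p = (1 + 0.09 − 0.6)/(1.3 − 0.6) = 0.4900/0.7000 = 0.7000
Terminal stock prices: S_uu = 211.3, S_ud = 97.5, S_dd = 45
Terminal payoffs (S − K): max(106.3, 0) = 106.3, max(-7.5, 0) = 0, max(-60, 0) = 0
Node u (S = 162.5): V_u = 1/1.09·[0.7000·106.2500 + 0.3000·0.0000] = 68.2339
Node d (S = 75): V_d = 1/1.09·[0.7000·0.0000 + 0.3000·0.0000] = 0.0000
Node 0 (S = 125): V_0 = 1/1.09·[0.7000·68.2339 + 0.3000·0.0000] = 43.8200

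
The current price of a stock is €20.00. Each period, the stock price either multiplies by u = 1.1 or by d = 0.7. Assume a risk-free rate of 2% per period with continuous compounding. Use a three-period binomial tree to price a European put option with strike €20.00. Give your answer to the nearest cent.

Risk-neutral probability p = (e^0.02 − 0.7)/(1.1 − 0.7) = 0.3202/0.4000 = 0.8005
Terminal stock prices: S_uuu = 26.62, S_uud = 16.94, S_udd = 10.78, S_ddd = 6.86
Terminal payoffs (K − S): max(-6.62, 0) = 0, max(3.06, 0) = 3.06, max(9.22, 0) = 9.22, max(13.14, 0) = 13.14
Node uu (S = 24.2): V_uu = e^(−0.02)·[0.8005·0.0000 + 0.1995·3.0600] = 0.5984
Node ud (S = 15.4): V_ud = e^(−0.02)·[0.8005·3.0600 + 0.1995·9.2200] = 4.2040
Node dd (S = 9.8): V_dd = e^(−0.02)·[0.8005·9.2200 + 0.1995·13.1400] = 9.8040
Node u (S = 22): V_u = e^(−0.02)·[0.8005·0.5984 + 0.1995·4.2040] = 1.2916
Node d (S = 14): V_d = e^(−0.02)·[0.8005·4.2040 + 0.1995·9.8040] = 5.2158
Node 0 (S = 20): V_0 = e^(−0.02)·[0.8005·1.2916 + 0.1995·5.2158] = 2.0334

€2.03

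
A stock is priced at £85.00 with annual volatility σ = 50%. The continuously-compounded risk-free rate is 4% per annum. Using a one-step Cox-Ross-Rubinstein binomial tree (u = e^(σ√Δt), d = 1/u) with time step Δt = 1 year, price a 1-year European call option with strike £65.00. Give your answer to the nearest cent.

CRR parameters: u = e^(σ√Δt) = e^(0.5·√1) = 1.6487, d = 1/u = 0.6065
Per-period rate: rΔt = 0.04·1 = 0.04, so R = e^0.04 = 1.0408
Risk-neutral probability p = (e^0.04 − 0.6065)/(1.6487 − 0.6065) = 0.4343/1.0422 = 0.4167
Terminal stock prices: S_u = 140.1, S_d = 51.56
Terminal payoffs (S − K): max(75.14, 0) = 75.14, max(-13.44, 0) = 0
Node 0 (S = 85): V_0 = e^(−0.04)·[0.4167·75.1413 + 0.5833·0.0000] = 30.0836

£30.08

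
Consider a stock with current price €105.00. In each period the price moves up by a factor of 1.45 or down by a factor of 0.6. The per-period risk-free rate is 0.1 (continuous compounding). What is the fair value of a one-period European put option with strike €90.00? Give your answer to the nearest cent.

Risk-neutral probability p = (e^0.1 − 0.6)/(1.45 − 0.6) = 0.5052/0.8500 = 0.5943
Terminal stock prices: S_u = 152.2, S_d = 63
Terminal payoffs (K − S): max(-62.25, 0) = 0, max(27, 0) = 27
Node 0 (S = 105): V_0 = e^(−0.1)·[0.5943·0.0000 + 0.4057·27.0000] = 9.9110

€9.91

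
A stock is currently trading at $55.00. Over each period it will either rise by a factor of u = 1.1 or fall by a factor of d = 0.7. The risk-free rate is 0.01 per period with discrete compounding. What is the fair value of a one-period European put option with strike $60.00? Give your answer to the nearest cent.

Risk-neutral probability p = (1 + 0.01 − 0.7)/(1.1 − 0.7) = 0.3100/0.4000 = 0.7750
Terminal stock prices: S_u = 60.5, S_d = 38.5
Terminal payoffs (K − S): max(-0.5, 0) = 0, max(21.5, 0) = 21.5
Node 0 (S = 55): V_0 = 1/1.01·[0.7750·0.0000 + 0.2250·21.5000] = 4.7896

$4.79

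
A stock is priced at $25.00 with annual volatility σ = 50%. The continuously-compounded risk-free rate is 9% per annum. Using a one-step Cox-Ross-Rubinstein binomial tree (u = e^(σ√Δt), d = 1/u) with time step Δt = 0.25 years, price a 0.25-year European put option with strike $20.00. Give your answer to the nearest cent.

CRR parameters: u = e^(σ√Δt) = e^(0.5·√0.25) = 1.2840, d = 1/u = 0.7788
Per-period rate: rΔt = 0.09·0.25 = 0.0225, so R = e^0.0225 = 1.0228
Risk-neutral probability p = (e^0.0225 − 0.7788)/(1.2840 − 0.7788) = 0.2440/0.5052 = 0.4829
Terminal stock prices: S_u = 32.1, S_d = 19.47
Terminal payoffs (K − S): max(-12.1, 0) = 0, max(0.53, 0) = 0.53
Node 0 (S = 25): V_0 = e^(−0.0225)·[0.4829·0.0000 + 0.5171·0.5300] = 0.2680

$0.27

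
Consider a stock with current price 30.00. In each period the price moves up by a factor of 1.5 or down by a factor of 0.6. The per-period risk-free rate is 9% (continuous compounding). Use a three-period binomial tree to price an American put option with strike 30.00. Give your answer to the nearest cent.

6.12

Risk-neutral probability p = (e^0.09 − 0.6)/(1.5 − 0.6) = 0.4942/0.9000 = 0.5491
Terminal stock prices: S_uuu = 101.2, S_uud = 40.5, S_udd = 16.2, S_ddd = 6.48
Terminal payoffs (K − S): max(-71.25, 0) = 0, max(-10.5, 0) = 0, max(13.8, 0) = 13.8, max(23.52, 0) = 23.52
Node uu (S = 67.5): continuation = e^(−0.09)·[0.5491·0.0000 + 0.4509·0.0000] = 0.0000; exercise value = 0.0000 ≤ continuation, so V_uu = 0.0000
Node ud (S = 27): continuation = e^(−0.09)·[0.5491·0.0000 + 0.4509·13.8000] = 5.6871; exercise value = 3.0000 ≤ continuation, so V_ud = 5.6871
Node dd (S = 10.8): continuation = e^(−0.09)·[0.5491·13.8000 + 0.4509·23.5200] = 16.6179; exercise value = 19.2000 > continuation, so V_dd = 19.2000 (exercise)
Node u (S = 45): continuation = e^(−0.09)·[0.5491·0.0000 + 0.4509·5.6871] = 2.3437; exercise value = 0.0000 ≤ continuation, so V_u = 2.3437
Node d (S = 18): continuation = e^(−0.09)·[0.5491·5.6871 + 0.4509·19.2000] = 10.7664; exercise value = 12.0000 > continuation, so V_d = 12.0000 (exercise)
Node 0 (S = 30): continuation = e^(−0.09)·[0.5491·2.3437 + 0.4509·12.0000] = 6.1214; exercise value = 0.0000 ≤ continuation, so V_0 = 6.1214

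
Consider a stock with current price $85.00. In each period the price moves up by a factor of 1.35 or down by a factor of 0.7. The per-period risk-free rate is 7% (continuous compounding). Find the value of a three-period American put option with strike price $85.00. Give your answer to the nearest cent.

Risk-neutral probability p = (e^0.07 − 0.7)/(1.35 − 0.7) = 0.3725/0.6500 = 0.5731
Terminal stock prices: S_uuu = 209.1, S_uud = 108.4, S_udd = 56.23, S_ddd = 29.15
Terminal payoffs (K − S): max(-124.1, 0) = 0, max(-23.44, 0) = 0, max(28.77, 0) = 28.77, max(55.85, 0) = 55.85
Node uu (S = 154.9): continuation = e^(−0.07)·[0.5731·0.0000 + 0.4269·0.0000] = 0.0000; exercise value = 0.0000 ≤ continuation, so V_uu = 0.0000
Node ud (S = 80.33): continuation = e^(−0.07)·[0.5731·0.0000 + 0.4269·28.7725] = 11.4529; exercise value = 4.6750 ≤ continuation, so V_ud = 11.4529
Node dd (S = 41.65): continuation = e^(−0.07)·[0.5731·28.7725 + 0.4269·55.8450] = 37.6035; exercise value = 43.3500 > continuation, so V_dd = 43.3500 (exercise)
Node u (S = 114.8): continuation = e^(−0.07)·[0.5731·0.0000 + 0.4269·11.4529] = 4.5588; exercise value = 0.0000 ≤ continuation, so V_u = 4.5588
Node d (S = 59.5): continuation = e^(−0.07)·[0.5731·11.4529 + 0.4269·43.3500] = 23.3752; exercise value = 25.5000 > continuation, so V_d = 25.5000 (exercise)
Node 0 (S = 85): continuation = e^(−0.07)·[0.5731·4.5588 + 0.4269·25.5000] = 12.5862; exercise value = 0.0000 ≤ continuation, so V_0 = 12.5862

$12.59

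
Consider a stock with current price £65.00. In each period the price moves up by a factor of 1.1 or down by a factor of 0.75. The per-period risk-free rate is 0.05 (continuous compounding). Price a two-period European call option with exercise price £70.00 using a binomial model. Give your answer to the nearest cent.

£5.80

Risk-neutral probability p = (e^0.05 − 0.75)/(1.1 − 0.75) = 0.3013/0.3500 = 0.8608
Terminal stock prices: S_uu = 78.65, S_ud = 53.62, S_dd = 36.56
Terminal payoffs (S − K): max(8.65, 0) = 8.65, max(-16.38, 0) = 0, max(-33.44, 0) = 0
Node u (S = 71.5): V_u = e^(−0.05)·[0.8608·8.6500 + 0.1392·0.0000] = 7.0826
Node d (S = 48.75): V_d = e^(−0.05)·[0.8608·0.0000 + 0.1392·0.0000] = 0.0000
Node 0 (S = 65): V_0 = e^(−0.05)·[0.8608·7.0826 + 0.1392·0.0000] = 5.7992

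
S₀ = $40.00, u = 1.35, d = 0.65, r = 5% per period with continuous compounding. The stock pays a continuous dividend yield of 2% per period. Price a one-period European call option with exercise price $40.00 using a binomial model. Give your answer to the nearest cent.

Per-period risk-free factor R = e^0.05 = 1.0513; dividend-adjusted growth = e^(0.05−0.02) = 1.0305.
Risk-neutral probability p = (1.0305 − 0.65)/(1.35 − 0.65) = 0.3805/0.7000 = 0.5435
Terminal stock prices: S_u = 54, S_d = 26
Terminal payoffs (S − K): max(14, 0) = 14, max(-14, 0) = 0
Node 0 (S = 40): V_0 = e^(−0.05)·[0.5435·14.0000 + 0.4565·0.0000] = 7.2380

$7.24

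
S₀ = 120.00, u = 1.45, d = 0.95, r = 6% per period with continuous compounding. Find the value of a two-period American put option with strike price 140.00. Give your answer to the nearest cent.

Risk-neutral probability p = (e^0.06 − 0.95)/(1.45 − 0.95) = 0.1118/0.5000 = 0.2237
Terminal stock prices: S_uu = 252.3, S_ud = 165.3, S_dd = 108.3
Terminal payoffs (K − S): max(-112.3, 0) = 0, max(-25.3, 0) = 0, max(31.7, 0) = 31.7
Node u (S = 174): continuation = e^(−0.06)·[0.2237·0.0000 + 0.7763·0.0000] = 0.0000; exercise value = 0.0000 ≤ continuation, so V_u = 0.0000
Node d (S = 114): continuation = e^(−0.06)·[0.2237·0.0000 + 0.7763·31.7000] = 23.1764; exercise value = 26.0000 > continuation, so V_d = 26.0000 (exercise)
Node 0 (S = 120): continuation = e^(−0.06)·[0.2237·0.0000 + 0.7763·26.0000] = 19.0090; exercise value = 20.0000 > continuation, so V_0 = 20.0000 (exercise)

20.00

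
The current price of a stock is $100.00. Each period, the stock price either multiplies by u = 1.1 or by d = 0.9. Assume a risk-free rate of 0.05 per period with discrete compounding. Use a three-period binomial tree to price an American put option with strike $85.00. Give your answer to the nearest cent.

Risk-neutral probability p = (1 + 0.05 − 0.9)/(1.1 − 0.9) = 0.1500/0.2000 = 0.7500
Terminal stock prices: S_uuu = 133.1, S_uud = 108.9, S_udd = 89.1, S_ddd = 72.9
Terminal payoffs (K − S): max(-48.1, 0) = 0, max(-23.9, 0) = 0, max(-4.1, 0) = 0, max(12.1, 0) = 12.1
Node uu (S = 121): continuation = 1/1.05·[0.7500·0.0000 + 0.2500·0.0000] = 0.0000; exercise value = 0.0000 ≤ continuation, so V_uu = 0.0000
Node ud (S = 99): continuation = 1/1.05·[0.7500·0.0000 + 0.2500·0.0000] = 0.0000; exercise value = 0.0000 ≤ continuation, so V_ud = 0.0000
Node dd (S = 81): continuation = 1/1.05·[0.7500·0.0000 + 0.2500·12.1000] = 2.8810; exercise value = 4.0000 > continuation, so V_dd = 4.0000 (exercise)
Node u (S = 110): continuation = 1/1.05·[0.7500·0.0000 + 0.2500·0.0000] = 0.0000; exercise value = 0.0000 ≤ continuation, so V_u = 0.0000
Node d (S = 90): continuation = 1/1.05·[0.7500·0.0000 + 0.2500·4.0000] = 0.9524; exercise value = 0.0000 ≤ continuation, so V_d = 0.9524
Node 0 (S = 100): continuation = 1/1.05·[0.7500·0.0000 + 0.2500·0.9524] = 0.2268; exercise value = 0.0000 ≤ continuation, so V_0 = 0.2268

$0.23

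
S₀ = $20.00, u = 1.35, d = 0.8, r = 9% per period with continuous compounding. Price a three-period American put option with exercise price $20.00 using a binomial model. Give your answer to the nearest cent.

$1.94

Risk-neutral probability p = (e^0.09 − 0.8)/(1.35 − 0.8) = 0.2942/0.5500 = 0.5349
Terminal stock prices: S_uuu = 49.21, S_uud = 29.16, S_udd = 17.28, S_ddd = 10.24
Terminal payoffs (K − S): max(-29.21, 0) = 0, max(-9.16, 0) = 0, max(2.72, 0) = 2.72, max(9.76, 0) = 9.76
Node uu (S = 36.45): continuation = e^(−0.09)·[0.5349·0.0000 + 0.4651·0.0000] = 0.0000; exercise value = 0.0000 ≤ continuation, so V_uu = 0.0000
Node ud (S = 21.6): continuation = e^(−0.09)·[0.5349·0.0000 + 0.4651·2.7200] = 1.1563; exercise value = 0.0000 ≤ continuation, so V_ud = 1.1563
Node dd (S = 12.8): continuation = e^(−0.09)·[0.5349·2.7200 + 0.4651·9.7600] = 5.4786; exercise value = 7.2000 > continuation, so V_dd = 7.2000 (exercise)
Node u (S = 27): continuation = e^(−0.09)·[0.5349·0.0000 + 0.4651·1.1563] = 0.4915; exercise value = 0.0000 ≤ continuation, so V_u = 0.4915
Node d (S = 16): continuation = e^(−0.09)·[0.5349·1.1563 + 0.4651·7.2000] = 3.6260; exercise value = 4.0000 > continuation, so V_d = 4.0000 (exercise)
Node 0 (S = 20): continuation = e^(−0.09)·[0.5349·0.4915 + 0.4651·4.0000] = 1.9407; exercise value = 0.0000 ≤ continuation, so V_0 = 1.9407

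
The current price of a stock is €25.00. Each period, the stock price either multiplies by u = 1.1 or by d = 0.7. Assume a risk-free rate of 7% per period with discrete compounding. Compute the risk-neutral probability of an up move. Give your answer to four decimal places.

p = 0.9250

Risk-neutral probability p = (1 + 0.07 − 0.7)/(1.1 − 0.7) = 0.3700/0.4000 = 0.9250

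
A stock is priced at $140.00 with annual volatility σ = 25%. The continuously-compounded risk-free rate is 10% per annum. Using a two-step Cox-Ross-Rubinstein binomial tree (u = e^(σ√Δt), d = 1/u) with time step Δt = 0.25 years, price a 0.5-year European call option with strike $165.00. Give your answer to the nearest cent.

$4.56

CRR parameters: u = e^(σ√Δt) = e^(0.25·√0.25) = 1.1331, d = 1/u = 0.8825
Per-period rate: rΔt = 0.1·0.25 = 0.025, so R = e^0.025 = 1.0253
Risk-neutral probability p = (e^0.025 − 0.8825)/(1.1331 − 0.8825) = 0.1428/0.2507 = 0.5698
Terminal stock prices: S_uu = 179.8, S_ud = 140, S_dd = 109
Terminal payoffs (S − K): max(14.76, 0) = 14.76, max(-25, 0) = 0, max(-55.97, 0) = 0
Node u (S = 158.6): V_u = e^(−0.025)·[0.5698·14.7636 + 0.4302·0.0000] = 8.2044
Node d (S = 123.5): V_d = e^(−0.025)·[0.5698·0.0000 + 0.4302·0.0000] = 0.0000
Node 0 (S = 140): V_0 = e^(−0.025)·[0.5698·8.2044 + 0.4302·0.0000] = 4.5593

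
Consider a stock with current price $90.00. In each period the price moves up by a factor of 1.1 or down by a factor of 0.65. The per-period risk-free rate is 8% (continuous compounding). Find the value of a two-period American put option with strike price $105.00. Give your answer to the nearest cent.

Risk-neutral probability p = (e^0.08 − 0.65)/(1.1 − 0.65) = 0.4333/0.4500 = 0.9629
Terminal stock prices: S_uu = 108.9, S_ud = 64.35, S_dd = 38.03
Terminal payoffs (K − S): max(-3.9, 0) = 0, max(40.65, 0) = 40.65, max(66.97, 0) = 66.97
Node u (S = 99): continuation = e^(−0.08)·[0.9629·0.0000 + 0.0371·40.6500] = 1.3937; exercise value = 6.0000 > continuation, so V_u = 6.0000 (exercise)
Node d (S = 58.5): continuation = e^(−0.08)·[0.9629·40.6500 + 0.0371·66.9750] = 38.4272; exercise value = 46.5000 > continuation, so V_d = 46.5000 (exercise)
Node 0 (S = 90): continuation = e^(−0.08)·[0.9629·6.0000 + 0.0371·46.5000] = 6.9272; exercise value = 15.0000 > continuation, so V_0 = 15.0000 (exercise)

$15.00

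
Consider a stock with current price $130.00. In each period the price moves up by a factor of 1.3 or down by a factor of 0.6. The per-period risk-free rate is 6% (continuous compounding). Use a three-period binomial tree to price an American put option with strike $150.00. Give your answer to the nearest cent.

Risk-neutral probability p = (e^0.06 − 0.6)/(1.3 − 0.6) = 0.4618/0.7000 = 0.6598
Terminal stock prices: S_uuu = 285.6, S_uud = 131.8, S_udd = 60.84, S_ddd = 28.08
Terminal payoffs (K − S): max(-135.6, 0) = 0, max(18.18, 0) = 18.18, max(89.16, 0) = 89.16, max(121.9, 0) = 121.9
Node uu (S = 219.7): continuation = e^(−0.06)·[0.6598·0.0000 + 0.3402·18.1800] = 5.8252; exercise value = 0.0000 ≤ continuation, so V_uu = 5.8252
Node ud (S = 101.4): continuation = e^(−0.06)·[0.6598·18.1800 + 0.3402·89.1600] = 39.8647; exercise value = 48.6000 > continuation, so V_ud = 48.6000 (exercise)
Node dd (S = 46.8): continuation = e^(−0.06)·[0.6598·89.1600 + 0.3402·121.9200] = 94.4647; exercise value = 103.2000 > continuation, so V_dd = 103.2000 (exercise)
Node u (S = 169): continuation = e^(−0.06)·[0.6598·5.8252 + 0.3402·48.6000] = 19.1919; exercise value = 0.0000 ≤ continuation, so V_u = 19.1919
Node d (S = 78): continuation = e^(−0.06)·[0.6598·48.6000 + 0.3402·103.2000] = 63.2647; exercise value = 72.0000 > continuation, so V_d = 72.0000 (exercise)
Node 0 (S = 130): continuation = e^(−0.06)·[0.6598·19.1919 + 0.3402·72.0000] = 34.9950; exercise value = 20.0000 ≤ continuation, so V_0 = 34.9950

$35.00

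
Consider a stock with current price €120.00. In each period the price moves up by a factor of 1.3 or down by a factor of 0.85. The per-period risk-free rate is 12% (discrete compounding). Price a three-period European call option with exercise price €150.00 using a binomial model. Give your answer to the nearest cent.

Risk-neutral probability p = (1 + 0.12 − 0.85)/(1.3 − 0.85) = 0.2700/0.4500 = 0.6000
Terminal stock prices: S_uuu = 263.6, S_uud = 172.4, S_udd = 112.7, S_ddd = 73.69
Terminal payoffs (S − K): max(113.6, 0) = 113.6, max(22.38, 0) = 22.38, max(-37.29, 0) = 0, max(-76.31, 0) = 0
Node uu (S = 202.8): V_uu = 1/1.12·[0.6000·113.6400 + 0.4000·22.3800] = 68.8714
Node ud (S = 132.6): V_ud = 1/1.12·[0.6000·22.3800 + 0.4000·0.0000] = 11.9893
Node dd (S = 86.7): V_dd = 1/1.12·[0.6000·0.0000 + 0.4000·0.0000] = 0.0000
Node u (S = 156): V_u = 1/1.12·[0.6000·68.8714 + 0.4000·11.9893] = 41.1773
Node d (S = 102): V_d = 1/1.12·[0.6000·11.9893 + 0.4000·0.0000] = 6.4228
Node 0 (S = 120): V_0 = 1/1.12·[0.6000·41.1773 + 0.4000·6.4228] = 24.3531

€24.35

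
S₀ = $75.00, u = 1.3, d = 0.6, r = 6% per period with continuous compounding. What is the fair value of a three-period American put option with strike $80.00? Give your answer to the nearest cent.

Risk-neutral probability p = (e^0.06 − 0.6)/(1.3 − 0.6) = 0.4618/0.7000 = 0.6598
Terminal stock prices: S_uuu = 164.8, S_uud = 76.05, S_udd = 35.1, S_ddd = 16.2
Terminal payoffs (K − S): max(-84.78, 0) = 0, max(3.95, 0) = 3.95, max(44.9, 0) = 44.9, max(63.8, 0) = 63.8
Node uu (S = 126.8): continuation = e^(−0.06)·[0.6598·0.0000 + 0.3402·3.9500] = 1.2657; exercise value = 0.0000 ≤ continuation, so V_uu = 1.2657
Node ud (S = 58.5): continuation = e^(−0.06)·[0.6598·3.9500 + 0.3402·44.9000] = 16.8412; exercise value = 21.5000 > continuation, so V_ud = 21.5000 (exercise)
Node dd (S = 27): continuation = e^(−0.06)·[0.6598·44.9000 + 0.3402·63.8000] = 48.3412; exercise value = 53.0000 > continuation, so V_dd = 53.0000 (exercise)
Node u (S = 97.5): continuation = e^(−0.06)·[0.6598·1.2657 + 0.3402·21.5000] = 7.6754; exercise value = 0.0000 ≤ continuation, so V_u = 7.6754
Node d (S = 45): continuation = e^(−0.06)·[0.6598·21.5000 + 0.3402·53.0000] = 30.3412; exercise value = 35.0000 > continuation, so V_d = 35.0000 (exercise)
Node 0 (S = 75): continuation = e^(−0.06)·[0.6598·7.6754 + 0.3402·35.0000] = 15.9838; exercise value = 5.0000 ≤ continuation, so V_0 = 15.9838

$15.98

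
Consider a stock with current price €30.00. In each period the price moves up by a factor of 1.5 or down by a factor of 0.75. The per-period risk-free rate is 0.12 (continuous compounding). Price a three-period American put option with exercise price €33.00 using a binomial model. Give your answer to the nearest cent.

Risk-neutral probability p = (e^0.12 − 0.75)/(1.5 − 0.75) = 0.3775/0.7500 = 0.5033
Terminal stock prices: S_uuu = 101.2, S_uud = 50.62, S_udd = 25.31, S_ddd = 12.66
Terminal payoffs (K − S): max(-68.25, 0) = 0, max(-17.62, 0) = 0, max(7.688, 0) = 7.688, max(20.34, 0) = 20.34
Node uu (S = 67.5): continuation = e^(−0.12)·[0.5033·0.0000 + 0.4967·0.0000] = 0.0000; exercise value = 0.0000 ≤ continuation, so V_uu = 0.0000
Node ud (S = 33.75): continuation = e^(−0.12)·[0.5033·0.0000 + 0.4967·7.6875] = 3.3864; exercise value = 0.0000 ≤ continuation, so V_ud = 3.3864
Node dd (S = 16.88): continuation = e^(−0.12)·[0.5033·7.6875 + 0.4967·20.3438] = 12.3934; exercise value = 16.1250 > continuation, so V_dd = 16.1250 (exercise)
Node u (S = 45): continuation = e^(−0.12)·[0.5033·0.0000 + 0.4967·3.3864] = 1.4917; exercise value = 0.0000 ≤ continuation, so V_u = 1.4917
Node d (S = 22.5): continuation = e^(−0.12)·[0.5033·3.3864 + 0.4967·16.1250] = 8.6149; exercise value = 10.5000 > continuation, so V_d = 10.5000 (exercise)
Node 0 (S = 30): continuation = e^(−0.12)·[0.5033·1.4917 + 0.4967·10.5000] = 5.2913; exercise value = 3.0000 ≤ continuation, so V_0 = 5.2913

€5.29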